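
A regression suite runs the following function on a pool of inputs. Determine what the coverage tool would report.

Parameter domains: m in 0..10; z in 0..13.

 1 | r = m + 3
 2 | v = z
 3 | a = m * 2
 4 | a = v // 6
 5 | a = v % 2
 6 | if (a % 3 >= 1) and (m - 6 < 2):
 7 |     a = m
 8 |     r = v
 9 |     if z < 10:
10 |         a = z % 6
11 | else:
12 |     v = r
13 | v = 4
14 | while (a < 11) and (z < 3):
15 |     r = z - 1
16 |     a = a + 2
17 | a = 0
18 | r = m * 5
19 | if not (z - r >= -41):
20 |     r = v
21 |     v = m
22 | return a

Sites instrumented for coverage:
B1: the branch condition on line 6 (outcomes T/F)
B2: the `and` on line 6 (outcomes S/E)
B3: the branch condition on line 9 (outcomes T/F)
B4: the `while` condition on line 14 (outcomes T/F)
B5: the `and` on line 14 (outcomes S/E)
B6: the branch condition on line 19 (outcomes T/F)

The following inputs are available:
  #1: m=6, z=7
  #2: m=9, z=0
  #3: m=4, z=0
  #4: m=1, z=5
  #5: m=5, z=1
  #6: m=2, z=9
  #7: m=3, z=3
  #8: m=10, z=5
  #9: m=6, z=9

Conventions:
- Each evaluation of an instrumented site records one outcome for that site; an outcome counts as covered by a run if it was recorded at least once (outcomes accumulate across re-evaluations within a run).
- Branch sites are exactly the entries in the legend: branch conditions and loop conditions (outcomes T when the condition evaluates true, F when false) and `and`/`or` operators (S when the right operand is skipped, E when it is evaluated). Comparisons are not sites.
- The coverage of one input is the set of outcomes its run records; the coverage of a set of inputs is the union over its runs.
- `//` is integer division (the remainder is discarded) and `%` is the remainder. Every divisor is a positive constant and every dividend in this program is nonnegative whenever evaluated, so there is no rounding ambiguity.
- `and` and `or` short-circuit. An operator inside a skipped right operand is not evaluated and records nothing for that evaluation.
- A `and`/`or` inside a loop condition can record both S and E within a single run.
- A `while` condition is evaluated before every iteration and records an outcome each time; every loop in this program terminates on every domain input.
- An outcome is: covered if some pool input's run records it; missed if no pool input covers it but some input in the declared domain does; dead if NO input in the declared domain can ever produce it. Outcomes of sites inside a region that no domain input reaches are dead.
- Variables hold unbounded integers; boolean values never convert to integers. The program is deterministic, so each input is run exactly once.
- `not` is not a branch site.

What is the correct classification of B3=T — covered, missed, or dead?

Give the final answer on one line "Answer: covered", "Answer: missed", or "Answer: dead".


B3=T is recorded by pool input(s) 1, 4, 5, 6, 7, 9 -> covered
Answer: covered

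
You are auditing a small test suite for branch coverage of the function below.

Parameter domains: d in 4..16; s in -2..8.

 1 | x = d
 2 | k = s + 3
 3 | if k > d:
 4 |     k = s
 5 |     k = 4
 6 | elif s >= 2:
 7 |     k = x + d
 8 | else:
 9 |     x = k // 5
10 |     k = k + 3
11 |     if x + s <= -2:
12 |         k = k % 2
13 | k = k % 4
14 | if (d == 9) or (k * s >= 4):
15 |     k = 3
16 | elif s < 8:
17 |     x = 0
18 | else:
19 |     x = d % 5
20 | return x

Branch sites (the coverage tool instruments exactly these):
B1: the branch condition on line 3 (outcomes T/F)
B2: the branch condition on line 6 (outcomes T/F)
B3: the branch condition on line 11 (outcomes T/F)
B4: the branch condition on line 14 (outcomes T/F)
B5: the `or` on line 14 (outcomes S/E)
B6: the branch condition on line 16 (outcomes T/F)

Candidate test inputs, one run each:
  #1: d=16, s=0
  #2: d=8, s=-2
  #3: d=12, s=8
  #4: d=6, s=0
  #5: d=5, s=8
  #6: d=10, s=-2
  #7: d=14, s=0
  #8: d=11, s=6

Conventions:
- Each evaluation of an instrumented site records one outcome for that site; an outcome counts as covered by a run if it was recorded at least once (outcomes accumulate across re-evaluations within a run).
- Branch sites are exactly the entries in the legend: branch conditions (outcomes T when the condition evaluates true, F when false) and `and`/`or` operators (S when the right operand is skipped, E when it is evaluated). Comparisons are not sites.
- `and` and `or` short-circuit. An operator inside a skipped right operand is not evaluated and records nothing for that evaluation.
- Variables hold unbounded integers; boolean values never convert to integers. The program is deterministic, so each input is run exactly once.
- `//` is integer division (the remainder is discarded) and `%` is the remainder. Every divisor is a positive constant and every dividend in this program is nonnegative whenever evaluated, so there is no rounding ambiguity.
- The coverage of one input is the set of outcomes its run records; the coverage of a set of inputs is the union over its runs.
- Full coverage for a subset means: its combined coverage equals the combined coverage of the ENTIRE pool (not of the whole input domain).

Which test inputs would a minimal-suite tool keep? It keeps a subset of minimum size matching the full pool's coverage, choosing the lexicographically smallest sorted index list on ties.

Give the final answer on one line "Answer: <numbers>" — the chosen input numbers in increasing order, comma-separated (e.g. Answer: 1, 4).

test 1 (d=16, s=0) hits B1=F, B2=F, B3=F, B4=F, B5=E, B6=T
test 2 (d=8, s=-2) hits B1=F, B2=F, B3=T, B4=F, B5=E, B6=T
test 3 (d=12, s=8) hits B1=F, B2=T, B4=F, B5=E, B6=F
test 4 (d=6, s=0) hits B1=F, B2=F, B3=F, B4=F, B5=E, B6=T
test 5 (d=5, s=8) hits B1=T, B4=F, B5=E, B6=F
test 6 (d=10, s=-2) hits B1=F, B2=F, B3=T, B4=F, B5=E, B6=T
test 7 (d=14, s=0) hits B1=F, B2=F, B3=F, B4=F, B5=E, B6=T
test 8 (d=11, s=6) hits B1=F, B2=T, B4=T, B5=E
pool-wide coverage (11 outcomes): B1=T, B1=F, B2=T, B2=F, B3=T, B3=F, B4=T, B4=F, B5=E, B6=T, B6=F
every size-1 subset falls short of the 11 outcomes (best: 6/11)
every size-2 subset falls short of the 11 outcomes (best: 8/11)
every size-3 subset falls short of the 11 outcomes (best: 10/11)
size 4: inputs {1, 2, 5, 8} cover all 11 outcomes, and no lexicographically smaller subset of this size does

Answer: 1, 2, 5, 8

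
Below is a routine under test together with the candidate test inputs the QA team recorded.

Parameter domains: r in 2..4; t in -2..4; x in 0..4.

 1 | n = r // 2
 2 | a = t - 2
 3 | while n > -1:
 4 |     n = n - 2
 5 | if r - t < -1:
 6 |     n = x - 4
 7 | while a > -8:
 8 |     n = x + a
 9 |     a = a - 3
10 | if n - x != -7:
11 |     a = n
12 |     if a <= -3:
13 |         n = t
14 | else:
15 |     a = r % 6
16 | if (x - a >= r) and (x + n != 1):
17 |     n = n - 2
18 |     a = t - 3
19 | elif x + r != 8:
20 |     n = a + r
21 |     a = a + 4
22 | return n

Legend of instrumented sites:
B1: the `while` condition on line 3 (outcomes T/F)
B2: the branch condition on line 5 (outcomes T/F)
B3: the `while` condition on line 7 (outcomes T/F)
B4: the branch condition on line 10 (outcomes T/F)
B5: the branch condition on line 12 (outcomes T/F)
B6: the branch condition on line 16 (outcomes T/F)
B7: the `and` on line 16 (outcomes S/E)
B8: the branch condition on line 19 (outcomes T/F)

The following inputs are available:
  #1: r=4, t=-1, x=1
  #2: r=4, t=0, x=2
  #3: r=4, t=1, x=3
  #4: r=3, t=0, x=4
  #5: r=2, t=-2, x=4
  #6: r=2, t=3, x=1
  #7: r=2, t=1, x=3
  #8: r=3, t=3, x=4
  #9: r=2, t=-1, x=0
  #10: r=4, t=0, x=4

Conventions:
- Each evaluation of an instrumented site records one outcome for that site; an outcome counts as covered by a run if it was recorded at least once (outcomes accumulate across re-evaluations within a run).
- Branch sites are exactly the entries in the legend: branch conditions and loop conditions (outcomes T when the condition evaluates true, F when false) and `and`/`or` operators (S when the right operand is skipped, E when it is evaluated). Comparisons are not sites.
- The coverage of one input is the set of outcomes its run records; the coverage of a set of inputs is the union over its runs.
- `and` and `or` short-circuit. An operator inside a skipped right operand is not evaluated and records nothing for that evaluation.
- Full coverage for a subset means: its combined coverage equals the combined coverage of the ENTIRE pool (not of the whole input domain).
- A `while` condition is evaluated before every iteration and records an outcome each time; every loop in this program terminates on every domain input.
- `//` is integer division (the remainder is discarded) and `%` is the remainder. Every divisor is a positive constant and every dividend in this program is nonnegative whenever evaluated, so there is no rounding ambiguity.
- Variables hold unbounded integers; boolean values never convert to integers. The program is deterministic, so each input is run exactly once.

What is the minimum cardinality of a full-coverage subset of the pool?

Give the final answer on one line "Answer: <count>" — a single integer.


input #1 (r=4, t=-1, x=1): events B1->T, B1->T, B1->F, B2->F, B3->T, B3->T, B3->F, B4->T, B5->T, B7->E, B6->T; covers B1=T, B1=F, B2=F, B3=T, B3=F, B4=T, B5=T, B6=T, B7=E
input #2 (r=4, t=0, x=2): events B1->T, B1->T, B1->F, B2->F, B3->T, B3->T, B3->F, B4->T, B5->T, B7->E, B6->T; covers B1=T, B1=F, B2=F, B3=T, B3=F, B4=T, B5=T, B6=T, B7=E
input #3 (r=4, t=1, x=3): events B1->T, B1->T, B1->F, B2->F, B3->T, B3->T, B3->T, B3->F, B4->F, B7->S, B6->F, B8->T; covers B1=T, B1=F, B2=F, B3=T, B3=F, B4=F, B6=F, B7=S, B8=T
input #4 (r=3, t=0, x=4): events B1->T, B1->F, B2->F, B3->T, B3->T, B3->F, B4->T, B5->F, B7->E, B6->T; covers B1=T, B1=F, B2=F, B3=T, B3=F, B4=T, B5=F, B6=T, B7=E
input #5 (r=2, t=-2, x=4): events B1->T, B1->F, B2->F, B3->T, B3->T, B3->F, B4->F, B7->E, B6->F, B8->T; covers B1=T, B1=F, B2=F, B3=T, B3=F, B4=F, B6=F, B7=E, B8=T
input #6 (r=2, t=3, x=1): events B1->T, B1->F, B2->F, B3->T, B3->T, B3->T, B3->F, B4->T, B5->T, B7->E, B6->T; covers B1=T, B1=F, B2=F, B3=T, B3=F, B4=T, B5=T, B6=T, B7=E
input #7 (r=2, t=1, x=3): events B1->T, B1->F, B2->F, B3->T, B3->T, B3->T, B3->F, B4->F, B7->S, B6->F, B8->T; covers B1=T, B1=F, B2=F, B3=T, B3=F, B4=F, B6=F, B7=S, B8=T
input #8 (r=3, t=3, x=4): events B1->T, B1->F, B2->F, B3->T, B3->T, B3->T, B3->F, B4->T, B5->F, B7->E, B6->T; covers B1=T, B1=F, B2=F, B3=T, B3=F, B4=T, B5=F, B6=T, B7=E
input #9 (r=2, t=-1, x=0): events B1->T, B1->F, B2->F, B3->T, B3->T, B3->F, B4->T, B5->T, B7->E, B6->T; covers B1=T, B1=F, B2=F, B3=T, B3=F, B4=T, B5=T, B6=T, B7=E
input #10 (r=4, t=0, x=4): events B1->T, B1->T, B1->F, B2->F, B3->T, B3->T, B3->F, B4->T, B5->F, B7->E, B6->T; covers B1=T, B1=F, B2=F, B3=T, B3=F, B4=T, B5=F, B6=T, B7=E
together the pool reaches 14 outcomes: B1=T, B1=F, B2=F, B3=T, B3=F, B4=T, B4=F, B5=T, B5=F, B6=T, B6=F, B7=S, B7=E, B8=T
every size-1 subset falls short of the 14 outcomes (best: 9/14)
every size-2 subset falls short of the 14 outcomes (best: 13/14)
inputs {1, 3, 4} (size 3) cover everything; no size-3 subset with a lexicographically smaller index list covers all 14
Answer: 3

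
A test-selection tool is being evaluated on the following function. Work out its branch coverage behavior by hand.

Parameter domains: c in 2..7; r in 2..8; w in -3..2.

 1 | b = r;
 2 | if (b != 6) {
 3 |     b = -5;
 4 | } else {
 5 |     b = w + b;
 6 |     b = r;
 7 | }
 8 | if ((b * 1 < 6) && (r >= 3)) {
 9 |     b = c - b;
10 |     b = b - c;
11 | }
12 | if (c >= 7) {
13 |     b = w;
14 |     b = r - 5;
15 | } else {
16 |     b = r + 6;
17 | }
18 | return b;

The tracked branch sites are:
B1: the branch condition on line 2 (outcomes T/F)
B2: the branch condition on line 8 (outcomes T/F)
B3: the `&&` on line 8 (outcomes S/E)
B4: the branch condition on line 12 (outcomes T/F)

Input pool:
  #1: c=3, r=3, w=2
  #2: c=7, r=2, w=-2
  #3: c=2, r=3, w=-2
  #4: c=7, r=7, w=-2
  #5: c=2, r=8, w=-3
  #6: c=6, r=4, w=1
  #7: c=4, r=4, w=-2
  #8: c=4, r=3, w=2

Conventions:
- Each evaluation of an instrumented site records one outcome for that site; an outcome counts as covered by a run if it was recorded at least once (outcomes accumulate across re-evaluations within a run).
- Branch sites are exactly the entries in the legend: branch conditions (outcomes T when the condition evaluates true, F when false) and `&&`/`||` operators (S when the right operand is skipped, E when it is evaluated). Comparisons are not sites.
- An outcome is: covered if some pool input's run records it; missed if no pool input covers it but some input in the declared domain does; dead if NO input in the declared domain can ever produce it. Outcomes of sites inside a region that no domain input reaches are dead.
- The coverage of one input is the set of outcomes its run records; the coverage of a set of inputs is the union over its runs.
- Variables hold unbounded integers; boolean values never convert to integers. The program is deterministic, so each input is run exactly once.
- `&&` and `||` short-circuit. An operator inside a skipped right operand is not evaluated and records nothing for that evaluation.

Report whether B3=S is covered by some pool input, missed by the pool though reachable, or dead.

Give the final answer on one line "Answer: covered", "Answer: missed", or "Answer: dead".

no pool input records B3=S
but domain input (c=2, r=6, w=-3) does record it -> reachable, so missed

Answer: missed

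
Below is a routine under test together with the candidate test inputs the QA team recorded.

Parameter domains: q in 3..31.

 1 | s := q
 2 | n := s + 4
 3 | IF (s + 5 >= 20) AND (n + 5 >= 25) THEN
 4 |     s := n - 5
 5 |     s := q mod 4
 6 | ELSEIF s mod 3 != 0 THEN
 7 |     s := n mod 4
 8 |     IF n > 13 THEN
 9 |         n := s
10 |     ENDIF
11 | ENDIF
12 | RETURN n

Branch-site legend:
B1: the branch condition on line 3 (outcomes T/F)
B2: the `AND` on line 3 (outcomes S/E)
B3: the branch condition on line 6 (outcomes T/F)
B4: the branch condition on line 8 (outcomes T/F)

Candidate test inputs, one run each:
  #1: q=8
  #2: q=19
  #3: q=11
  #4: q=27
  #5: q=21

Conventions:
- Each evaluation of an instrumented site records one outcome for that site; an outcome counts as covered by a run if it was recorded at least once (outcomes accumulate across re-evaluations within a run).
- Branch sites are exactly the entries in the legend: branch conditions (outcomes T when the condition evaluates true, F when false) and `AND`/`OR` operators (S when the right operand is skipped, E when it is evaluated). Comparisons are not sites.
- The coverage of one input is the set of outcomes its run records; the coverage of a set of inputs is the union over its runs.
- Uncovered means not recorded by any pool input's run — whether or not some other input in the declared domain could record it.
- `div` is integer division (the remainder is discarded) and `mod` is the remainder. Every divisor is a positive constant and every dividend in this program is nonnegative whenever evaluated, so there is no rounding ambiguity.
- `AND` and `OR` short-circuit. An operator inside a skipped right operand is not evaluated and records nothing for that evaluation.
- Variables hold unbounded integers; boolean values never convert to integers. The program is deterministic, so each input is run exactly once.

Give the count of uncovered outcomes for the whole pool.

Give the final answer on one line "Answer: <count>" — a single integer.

test 1 (q=8) fires B2->S, B1->F, B3->T, B4->F; hits B1=F, B2=S, B3=T, B4=F
test 2 (q=19) fires B2->E, B1->T; hits B1=T, B2=E
test 3 (q=11) fires B2->S, B1->F, B3->T, B4->T; hits B1=F, B2=S, B3=T, B4=T
test 4 (q=27) fires B2->E, B1->T; hits B1=T, B2=E
test 5 (q=21) fires B2->E, B1->T; hits B1=T, B2=E
union over the pool: B1=T, B1=F, B2=S, B2=E, B3=T, B4=T, B4=F
uncovered (1 of 8): B3=F

Answer: 1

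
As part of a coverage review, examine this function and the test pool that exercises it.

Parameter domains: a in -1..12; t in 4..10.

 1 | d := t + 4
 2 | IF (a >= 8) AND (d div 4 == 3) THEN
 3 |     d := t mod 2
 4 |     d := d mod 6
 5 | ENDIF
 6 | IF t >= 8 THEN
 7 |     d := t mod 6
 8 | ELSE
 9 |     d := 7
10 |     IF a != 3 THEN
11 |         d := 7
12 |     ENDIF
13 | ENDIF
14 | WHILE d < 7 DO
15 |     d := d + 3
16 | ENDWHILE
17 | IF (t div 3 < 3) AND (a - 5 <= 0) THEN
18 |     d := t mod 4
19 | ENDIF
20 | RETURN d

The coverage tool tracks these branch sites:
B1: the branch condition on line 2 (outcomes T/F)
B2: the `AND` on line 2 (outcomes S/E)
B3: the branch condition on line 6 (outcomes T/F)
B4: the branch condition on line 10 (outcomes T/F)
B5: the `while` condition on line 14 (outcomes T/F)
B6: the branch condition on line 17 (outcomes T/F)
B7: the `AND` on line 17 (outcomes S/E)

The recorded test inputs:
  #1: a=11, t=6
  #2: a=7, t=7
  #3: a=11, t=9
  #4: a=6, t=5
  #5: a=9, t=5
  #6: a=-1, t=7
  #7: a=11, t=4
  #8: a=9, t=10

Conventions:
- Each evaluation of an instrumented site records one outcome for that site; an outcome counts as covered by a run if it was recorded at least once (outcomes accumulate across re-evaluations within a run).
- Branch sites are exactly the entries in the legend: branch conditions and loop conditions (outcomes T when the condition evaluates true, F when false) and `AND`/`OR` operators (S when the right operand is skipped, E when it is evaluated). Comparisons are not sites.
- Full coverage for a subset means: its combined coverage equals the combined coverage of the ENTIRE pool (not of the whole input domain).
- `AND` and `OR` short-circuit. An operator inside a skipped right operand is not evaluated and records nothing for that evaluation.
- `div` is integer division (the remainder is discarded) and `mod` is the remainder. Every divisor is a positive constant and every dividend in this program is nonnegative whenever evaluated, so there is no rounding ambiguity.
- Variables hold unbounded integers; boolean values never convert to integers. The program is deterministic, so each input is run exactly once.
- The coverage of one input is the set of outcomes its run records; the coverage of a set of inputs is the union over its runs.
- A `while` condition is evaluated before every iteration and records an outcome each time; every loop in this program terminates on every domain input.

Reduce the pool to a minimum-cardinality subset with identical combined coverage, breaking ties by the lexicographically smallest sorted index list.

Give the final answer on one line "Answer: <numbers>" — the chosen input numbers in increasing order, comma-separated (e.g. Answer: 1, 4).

input #1 (a=11, t=6): events B2->E, B1->F, B3->F, B4->T, B5->F, B7->E, B6->F; covers B1=F, B2=E, B3=F, B4=T, B5=F, B6=F, B7=E
input #2 (a=7, t=7): events B2->S, B1->F, B3->F, B4->T, B5->F, B7->E, B6->F; covers B1=F, B2=S, B3=F, B4=T, B5=F, B6=F, B7=E
input #3 (a=11, t=9): events B2->E, B1->T, B3->T, B5->T, B5->T, B5->F, B7->S, B6->F; covers B1=T, B2=E, B3=T, B5=T, B5=F, B6=F, B7=S
input #4 (a=6, t=5): events B2->S, B1->F, B3->F, B4->T, B5->F, B7->E, B6->F; covers B1=F, B2=S, B3=F, B4=T, B5=F, B6=F, B7=E
input #5 (a=9, t=5): events B2->E, B1->F, B3->F, B4->T, B5->F, B7->E, B6->F; covers B1=F, B2=E, B3=F, B4=T, B5=F, B6=F, B7=E
input #6 (a=-1, t=7): events B2->S, B1->F, B3->F, B4->T, B5->F, B7->E, B6->T; covers B1=F, B2=S, B3=F, B4=T, B5=F, B6=T, B7=E
input #7 (a=11, t=4): events B2->E, B1->F, B3->F, B4->T, B5->F, B7->E, B6->F; covers B1=F, B2=E, B3=F, B4=T, B5=F, B6=F, B7=E
input #8 (a=9, t=10): events B2->E, B1->T, B3->T, B5->T, B5->F, B7->S, B6->F; covers B1=T, B2=E, B3=T, B5=T, B5=F, B6=F, B7=S
pool-wide coverage (13 outcomes): B1=T, B1=F, B2=S, B2=E, B3=T, B3=F, B4=T, B5=T, B5=F, B6=T, B6=F, B7=S, B7=E
size 1 is not enough: best union over all size-1 subsets is 7/13
at size 2, {3, 6} reaches all 13 outcomes; every lexicographically earlier size-2 subset fails

Answer: 3, 6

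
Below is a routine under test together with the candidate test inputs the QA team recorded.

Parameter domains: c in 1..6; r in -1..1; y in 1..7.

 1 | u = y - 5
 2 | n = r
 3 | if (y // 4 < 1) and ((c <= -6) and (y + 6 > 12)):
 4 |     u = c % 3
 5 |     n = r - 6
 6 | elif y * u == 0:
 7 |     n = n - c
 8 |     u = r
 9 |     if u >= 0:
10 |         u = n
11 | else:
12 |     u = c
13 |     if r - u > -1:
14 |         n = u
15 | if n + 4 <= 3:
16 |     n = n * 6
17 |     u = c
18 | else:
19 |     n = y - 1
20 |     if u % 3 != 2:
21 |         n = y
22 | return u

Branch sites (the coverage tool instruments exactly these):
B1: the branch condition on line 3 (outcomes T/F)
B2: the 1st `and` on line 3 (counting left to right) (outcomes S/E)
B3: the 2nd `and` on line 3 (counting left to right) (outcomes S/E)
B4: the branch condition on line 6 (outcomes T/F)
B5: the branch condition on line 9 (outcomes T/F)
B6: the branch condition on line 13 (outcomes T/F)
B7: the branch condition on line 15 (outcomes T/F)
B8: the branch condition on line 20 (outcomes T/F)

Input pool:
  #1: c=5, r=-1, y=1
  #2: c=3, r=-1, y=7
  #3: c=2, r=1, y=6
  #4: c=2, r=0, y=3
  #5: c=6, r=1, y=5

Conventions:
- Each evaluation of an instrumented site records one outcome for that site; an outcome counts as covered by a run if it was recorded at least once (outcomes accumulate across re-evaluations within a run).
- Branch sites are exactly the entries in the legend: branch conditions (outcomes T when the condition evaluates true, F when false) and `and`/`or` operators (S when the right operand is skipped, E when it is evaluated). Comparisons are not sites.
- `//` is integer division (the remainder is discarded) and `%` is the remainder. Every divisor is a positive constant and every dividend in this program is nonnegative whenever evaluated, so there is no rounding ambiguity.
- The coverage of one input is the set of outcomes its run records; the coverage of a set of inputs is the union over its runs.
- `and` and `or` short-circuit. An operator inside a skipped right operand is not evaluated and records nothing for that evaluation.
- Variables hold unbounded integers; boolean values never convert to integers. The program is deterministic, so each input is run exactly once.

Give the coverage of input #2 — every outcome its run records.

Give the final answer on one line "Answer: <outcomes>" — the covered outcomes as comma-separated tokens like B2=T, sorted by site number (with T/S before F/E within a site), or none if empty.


Running input #2 (c=3, r=-1, y=7), event by event:
  B2->S, B1->F, B4->F, B6->F, B7->T
distinct outcomes covered: B1=F, B2=S, B4=F, B6=F, B7=T
Answer: B1=F, B2=S, B4=F, B6=F, B7=T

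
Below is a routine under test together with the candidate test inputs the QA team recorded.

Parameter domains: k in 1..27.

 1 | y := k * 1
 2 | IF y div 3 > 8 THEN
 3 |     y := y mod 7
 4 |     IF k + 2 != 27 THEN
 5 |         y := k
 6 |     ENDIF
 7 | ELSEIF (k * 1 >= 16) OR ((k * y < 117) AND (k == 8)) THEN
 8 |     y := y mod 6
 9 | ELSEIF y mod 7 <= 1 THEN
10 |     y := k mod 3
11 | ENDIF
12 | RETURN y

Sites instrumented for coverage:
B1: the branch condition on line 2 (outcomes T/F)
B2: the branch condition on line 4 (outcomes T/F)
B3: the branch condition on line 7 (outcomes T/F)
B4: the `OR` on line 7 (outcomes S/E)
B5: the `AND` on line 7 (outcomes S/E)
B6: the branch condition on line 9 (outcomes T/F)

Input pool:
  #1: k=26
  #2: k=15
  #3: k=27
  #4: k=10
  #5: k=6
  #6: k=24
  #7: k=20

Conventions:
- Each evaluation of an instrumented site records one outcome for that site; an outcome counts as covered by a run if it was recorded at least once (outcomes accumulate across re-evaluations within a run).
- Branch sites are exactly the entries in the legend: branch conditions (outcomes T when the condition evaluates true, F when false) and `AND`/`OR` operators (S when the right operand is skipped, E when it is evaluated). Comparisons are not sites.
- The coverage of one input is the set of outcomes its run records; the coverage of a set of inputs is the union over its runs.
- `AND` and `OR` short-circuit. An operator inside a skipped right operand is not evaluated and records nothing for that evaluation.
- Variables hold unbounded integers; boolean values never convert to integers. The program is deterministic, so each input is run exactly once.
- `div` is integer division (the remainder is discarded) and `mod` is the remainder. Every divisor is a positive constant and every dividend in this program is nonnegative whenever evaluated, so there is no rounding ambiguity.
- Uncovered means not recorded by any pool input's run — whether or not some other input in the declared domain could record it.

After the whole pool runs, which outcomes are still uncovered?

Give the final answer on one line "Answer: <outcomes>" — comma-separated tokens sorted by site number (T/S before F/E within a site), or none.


test 1 (k=26) fires B1->F, B4->S, B3->T; hits B1=F, B3=T, B4=S
test 2 (k=15) fires B1->F, B4->E, B5->S, B3->F, B6->T; hits B1=F, B3=F, B4=E, B5=S, B6=T
test 3 (k=27) fires B1->T, B2->T; hits B1=T, B2=T
test 4 (k=10) fires B1->F, B4->E, B5->E, B3->F, B6->F; hits B1=F, B3=F, B4=E, B5=E, B6=F
test 5 (k=6) fires B1->F, B4->E, B5->E, B3->F, B6->F; hits B1=F, B3=F, B4=E, B5=E, B6=F
test 6 (k=24) fires B1->F, B4->S, B3->T; hits B1=F, B3=T, B4=S
test 7 (k=20) fires B1->F, B4->S, B3->T; hits B1=F, B3=T, B4=S
union over the pool: B1=T, B1=F, B2=T, B3=T, B3=F, B4=S, B4=E, B5=S, B5=E, B6=T, B6=F
uncovered (1 of 12): B2=F
Answer: B2=F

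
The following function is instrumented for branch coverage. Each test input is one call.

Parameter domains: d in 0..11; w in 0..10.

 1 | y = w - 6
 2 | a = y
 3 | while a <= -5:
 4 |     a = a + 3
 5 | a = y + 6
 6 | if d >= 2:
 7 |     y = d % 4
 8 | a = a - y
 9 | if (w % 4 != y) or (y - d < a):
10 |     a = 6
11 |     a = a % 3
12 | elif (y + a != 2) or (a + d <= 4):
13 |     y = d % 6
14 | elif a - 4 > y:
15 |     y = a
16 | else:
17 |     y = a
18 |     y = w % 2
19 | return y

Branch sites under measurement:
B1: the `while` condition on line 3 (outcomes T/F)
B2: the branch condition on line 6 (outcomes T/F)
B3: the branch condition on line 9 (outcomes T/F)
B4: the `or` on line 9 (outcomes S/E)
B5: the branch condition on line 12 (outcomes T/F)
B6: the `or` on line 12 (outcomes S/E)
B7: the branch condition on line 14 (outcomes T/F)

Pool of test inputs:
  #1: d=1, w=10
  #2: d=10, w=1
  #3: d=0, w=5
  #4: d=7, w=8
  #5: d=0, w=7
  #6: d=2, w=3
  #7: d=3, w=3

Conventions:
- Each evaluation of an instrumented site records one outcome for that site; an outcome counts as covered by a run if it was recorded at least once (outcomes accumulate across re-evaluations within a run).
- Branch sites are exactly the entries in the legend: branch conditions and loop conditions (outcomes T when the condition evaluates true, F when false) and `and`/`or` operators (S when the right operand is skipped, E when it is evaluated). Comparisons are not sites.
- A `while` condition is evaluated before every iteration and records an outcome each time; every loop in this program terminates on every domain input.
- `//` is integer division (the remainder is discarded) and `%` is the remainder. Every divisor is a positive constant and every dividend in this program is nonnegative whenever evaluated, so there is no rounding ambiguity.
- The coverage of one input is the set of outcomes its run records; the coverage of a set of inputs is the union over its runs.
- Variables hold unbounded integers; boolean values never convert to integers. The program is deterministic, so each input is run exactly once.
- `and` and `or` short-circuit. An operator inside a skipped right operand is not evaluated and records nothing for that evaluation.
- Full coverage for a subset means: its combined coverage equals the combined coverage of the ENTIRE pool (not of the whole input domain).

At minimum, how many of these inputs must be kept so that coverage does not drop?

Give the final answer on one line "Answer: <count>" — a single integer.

#1 (d=1, w=10) -> B1->F, B2->F, B4->S, B3->T; covered: B1=F, B2=F, B3=T, B4=S
#2 (d=10, w=1) -> B1->T, B1->F, B2->T, B4->S, B3->T; covered: B1=T, B1=F, B2=T, B3=T, B4=S
#3 (d=0, w=5) -> B1->F, B2->F, B4->S, B3->T; covered: B1=F, B2=F, B3=T, B4=S
#4 (d=7, w=8) -> B1->F, B2->T, B4->S, B3->T; covered: B1=F, B2=T, B3=T, B4=S
#5 (d=0, w=7) -> B1->F, B2->F, B4->S, B3->T; covered: B1=F, B2=F, B3=T, B4=S
#6 (d=2, w=3) -> B1->F, B2->T, B4->S, B3->T; covered: B1=F, B2=T, B3=T, B4=S
#7 (d=3, w=3) -> B1->F, B2->T, B4->E, B3->F, B6->S, B5->T; covered: B1=F, B2=T, B3=F, B4=E, B5=T, B6=S
union over all inputs: B1=T, B1=F, B2=T, B2=F, B3=T, B3=F, B4=S, B4=E, B5=T, B6=S (10 outcomes)
every size-1 subset falls short of the 10 outcomes (best: 6/10)
every size-2 subset falls short of the 10 outcomes (best: 9/10)
inputs {1, 2, 7} (size 3) cover everything; no size-3 subset with a lexicographically smaller index list covers all 10

Answer: 3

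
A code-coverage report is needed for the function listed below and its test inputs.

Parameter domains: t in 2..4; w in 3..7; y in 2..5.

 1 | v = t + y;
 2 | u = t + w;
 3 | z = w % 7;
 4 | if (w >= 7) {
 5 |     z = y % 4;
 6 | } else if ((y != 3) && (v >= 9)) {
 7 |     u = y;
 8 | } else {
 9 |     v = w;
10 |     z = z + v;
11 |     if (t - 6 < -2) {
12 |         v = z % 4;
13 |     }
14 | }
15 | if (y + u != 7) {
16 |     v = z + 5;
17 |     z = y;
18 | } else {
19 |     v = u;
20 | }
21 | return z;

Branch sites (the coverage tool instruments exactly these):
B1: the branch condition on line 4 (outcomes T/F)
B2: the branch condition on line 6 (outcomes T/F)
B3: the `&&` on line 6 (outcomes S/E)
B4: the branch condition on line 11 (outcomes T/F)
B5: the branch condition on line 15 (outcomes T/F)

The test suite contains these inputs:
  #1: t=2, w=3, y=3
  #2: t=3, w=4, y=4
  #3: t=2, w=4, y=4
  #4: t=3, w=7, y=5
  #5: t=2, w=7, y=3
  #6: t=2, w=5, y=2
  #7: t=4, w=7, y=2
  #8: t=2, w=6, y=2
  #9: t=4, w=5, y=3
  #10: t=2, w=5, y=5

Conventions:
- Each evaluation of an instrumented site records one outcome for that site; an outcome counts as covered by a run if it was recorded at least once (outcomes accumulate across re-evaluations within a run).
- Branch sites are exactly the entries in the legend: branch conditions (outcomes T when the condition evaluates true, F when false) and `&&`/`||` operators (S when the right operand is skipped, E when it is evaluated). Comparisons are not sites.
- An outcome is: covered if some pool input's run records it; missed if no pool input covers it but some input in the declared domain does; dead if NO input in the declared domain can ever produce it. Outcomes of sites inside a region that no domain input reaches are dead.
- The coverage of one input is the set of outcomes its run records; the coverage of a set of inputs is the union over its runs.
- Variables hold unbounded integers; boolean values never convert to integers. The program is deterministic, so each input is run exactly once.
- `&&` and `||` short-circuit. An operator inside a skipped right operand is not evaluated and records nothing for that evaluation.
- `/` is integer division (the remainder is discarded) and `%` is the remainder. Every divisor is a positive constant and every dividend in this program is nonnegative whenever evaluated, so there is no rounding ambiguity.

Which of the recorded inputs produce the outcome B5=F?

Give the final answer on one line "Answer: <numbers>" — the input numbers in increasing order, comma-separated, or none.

input #1 (t=2, w=3, y=3): does not record B5=F
input #2 (t=3, w=4, y=4): does not record B5=F
input #3 (t=2, w=4, y=4): does not record B5=F
input #4 (t=3, w=7, y=5): does not record B5=F
input #5 (t=2, w=7, y=3): does not record B5=F
input #6 (t=2, w=5, y=2): does not record B5=F
input #7 (t=4, w=7, y=2): does not record B5=F
input #8 (t=2, w=6, y=2): does not record B5=F
input #9 (t=4, w=5, y=3): does not record B5=F
input #10 (t=2, w=5, y=5): does not record B5=F

Answer: none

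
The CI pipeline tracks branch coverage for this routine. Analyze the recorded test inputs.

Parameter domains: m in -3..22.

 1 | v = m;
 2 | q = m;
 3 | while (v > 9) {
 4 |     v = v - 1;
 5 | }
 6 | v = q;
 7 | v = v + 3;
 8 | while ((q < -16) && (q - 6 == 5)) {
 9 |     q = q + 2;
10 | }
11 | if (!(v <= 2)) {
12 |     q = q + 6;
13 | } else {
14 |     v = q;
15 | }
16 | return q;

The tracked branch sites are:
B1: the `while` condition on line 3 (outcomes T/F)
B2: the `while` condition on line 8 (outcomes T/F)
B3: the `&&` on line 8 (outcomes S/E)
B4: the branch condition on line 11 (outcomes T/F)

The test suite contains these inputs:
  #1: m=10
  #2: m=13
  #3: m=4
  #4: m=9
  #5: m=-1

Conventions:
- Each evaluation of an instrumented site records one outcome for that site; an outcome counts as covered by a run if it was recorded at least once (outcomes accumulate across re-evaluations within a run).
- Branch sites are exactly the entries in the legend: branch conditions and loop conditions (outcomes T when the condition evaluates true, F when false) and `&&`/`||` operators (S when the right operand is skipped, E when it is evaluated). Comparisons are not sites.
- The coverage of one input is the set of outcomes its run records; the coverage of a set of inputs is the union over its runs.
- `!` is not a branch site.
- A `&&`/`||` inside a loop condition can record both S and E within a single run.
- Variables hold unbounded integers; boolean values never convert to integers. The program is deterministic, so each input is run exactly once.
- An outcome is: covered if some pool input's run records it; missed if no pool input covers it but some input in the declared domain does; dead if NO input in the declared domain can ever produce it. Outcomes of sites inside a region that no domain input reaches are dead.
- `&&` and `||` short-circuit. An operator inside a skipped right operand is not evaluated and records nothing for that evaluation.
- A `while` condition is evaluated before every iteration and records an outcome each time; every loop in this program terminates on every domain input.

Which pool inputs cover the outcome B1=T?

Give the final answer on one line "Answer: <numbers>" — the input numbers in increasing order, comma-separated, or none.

input #1 (m=10): hits B1=T
input #2 (m=13): hits B1=T
input #3 (m=4): never hits B1=T
input #4 (m=9): never hits B1=T
input #5 (m=-1): never hits B1=T

Answer: 1, 2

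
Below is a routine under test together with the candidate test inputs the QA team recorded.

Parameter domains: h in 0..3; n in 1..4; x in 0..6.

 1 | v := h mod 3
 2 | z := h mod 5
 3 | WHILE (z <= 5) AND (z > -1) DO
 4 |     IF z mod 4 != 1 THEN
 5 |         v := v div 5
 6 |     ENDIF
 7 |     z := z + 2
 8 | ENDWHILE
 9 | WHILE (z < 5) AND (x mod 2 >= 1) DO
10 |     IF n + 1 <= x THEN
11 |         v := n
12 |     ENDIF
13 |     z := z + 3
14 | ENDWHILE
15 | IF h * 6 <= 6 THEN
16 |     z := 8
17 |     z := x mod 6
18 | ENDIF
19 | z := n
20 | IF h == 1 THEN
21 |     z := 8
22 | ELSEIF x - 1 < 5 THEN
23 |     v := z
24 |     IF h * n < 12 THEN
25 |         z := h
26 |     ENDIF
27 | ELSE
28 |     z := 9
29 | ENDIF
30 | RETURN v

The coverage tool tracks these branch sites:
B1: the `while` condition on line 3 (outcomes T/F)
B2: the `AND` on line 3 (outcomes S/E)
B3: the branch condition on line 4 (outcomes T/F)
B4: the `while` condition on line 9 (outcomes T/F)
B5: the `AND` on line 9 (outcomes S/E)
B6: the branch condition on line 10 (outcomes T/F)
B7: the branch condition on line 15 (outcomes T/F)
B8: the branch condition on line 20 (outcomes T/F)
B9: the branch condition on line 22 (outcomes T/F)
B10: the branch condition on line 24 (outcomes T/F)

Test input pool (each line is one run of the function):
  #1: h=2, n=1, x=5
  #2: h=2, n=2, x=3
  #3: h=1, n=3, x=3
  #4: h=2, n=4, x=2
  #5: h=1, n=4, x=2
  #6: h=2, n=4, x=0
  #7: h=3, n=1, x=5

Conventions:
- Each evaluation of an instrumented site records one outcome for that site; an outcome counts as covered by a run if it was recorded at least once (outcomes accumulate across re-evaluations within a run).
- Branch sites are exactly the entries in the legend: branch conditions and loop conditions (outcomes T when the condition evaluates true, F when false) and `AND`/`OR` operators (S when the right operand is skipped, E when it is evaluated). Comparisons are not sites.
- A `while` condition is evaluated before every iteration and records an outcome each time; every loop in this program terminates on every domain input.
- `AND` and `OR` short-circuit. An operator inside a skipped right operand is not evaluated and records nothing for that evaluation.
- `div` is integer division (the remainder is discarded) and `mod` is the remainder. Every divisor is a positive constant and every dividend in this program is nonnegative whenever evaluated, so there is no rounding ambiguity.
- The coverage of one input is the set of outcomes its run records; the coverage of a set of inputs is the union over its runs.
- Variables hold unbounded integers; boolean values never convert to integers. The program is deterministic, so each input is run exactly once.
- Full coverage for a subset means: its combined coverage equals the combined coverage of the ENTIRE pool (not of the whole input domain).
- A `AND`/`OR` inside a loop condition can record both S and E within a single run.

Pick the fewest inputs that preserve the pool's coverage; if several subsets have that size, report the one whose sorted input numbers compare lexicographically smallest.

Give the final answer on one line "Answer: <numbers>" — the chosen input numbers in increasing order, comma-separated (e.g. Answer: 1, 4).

#1 (h=2, n=1, x=5) -> covered: B1=T, B1=F, B2=S, B2=E, B3=T, B4=F, B5=S, B7=F, B8=F, B9=T, B10=T
#2 (h=2, n=2, x=3) -> covered: B1=T, B1=F, B2=S, B2=E, B3=T, B4=F, B5=S, B7=F, B8=F, B9=T, B10=T
#3 (h=1, n=3, x=3) -> covered: B1=T, B1=F, B2=S, B2=E, B3=T, B3=F, B4=F, B5=S, B7=T, B8=T
#4 (h=2, n=4, x=2) -> covered: B1=T, B1=F, B2=S, B2=E, B3=T, B4=F, B5=S, B7=F, B8=F, B9=T, B10=T
#5 (h=1, n=4, x=2) -> covered: B1=T, B1=F, B2=S, B2=E, B3=T, B3=F, B4=F, B5=S, B7=T, B8=T
#6 (h=2, n=4, x=0) -> covered: B1=T, B1=F, B2=S, B2=E, B3=T, B4=F, B5=S, B7=F, B8=F, B9=T, B10=T
#7 (h=3, n=1, x=5) -> covered: B1=T, B1=F, B2=S, B2=E, B3=T, B3=F, B4=F, B5=S, B7=F, B8=F, B9=T, B10=T
the full pool covers 14 outcomes: B1=T, B1=F, B2=S, B2=E, B3=T, B3=F, B4=F, B5=S, B7=T, B7=F, B8=T, B8=F, B9=T, B10=T
no size-1 subset reaches all 14 outcomes (best union: 12/14)
inputs {1, 3} (size 2) cover everything; no size-2 subset with a lexicographically smaller index list covers all 14

Answer: 1, 3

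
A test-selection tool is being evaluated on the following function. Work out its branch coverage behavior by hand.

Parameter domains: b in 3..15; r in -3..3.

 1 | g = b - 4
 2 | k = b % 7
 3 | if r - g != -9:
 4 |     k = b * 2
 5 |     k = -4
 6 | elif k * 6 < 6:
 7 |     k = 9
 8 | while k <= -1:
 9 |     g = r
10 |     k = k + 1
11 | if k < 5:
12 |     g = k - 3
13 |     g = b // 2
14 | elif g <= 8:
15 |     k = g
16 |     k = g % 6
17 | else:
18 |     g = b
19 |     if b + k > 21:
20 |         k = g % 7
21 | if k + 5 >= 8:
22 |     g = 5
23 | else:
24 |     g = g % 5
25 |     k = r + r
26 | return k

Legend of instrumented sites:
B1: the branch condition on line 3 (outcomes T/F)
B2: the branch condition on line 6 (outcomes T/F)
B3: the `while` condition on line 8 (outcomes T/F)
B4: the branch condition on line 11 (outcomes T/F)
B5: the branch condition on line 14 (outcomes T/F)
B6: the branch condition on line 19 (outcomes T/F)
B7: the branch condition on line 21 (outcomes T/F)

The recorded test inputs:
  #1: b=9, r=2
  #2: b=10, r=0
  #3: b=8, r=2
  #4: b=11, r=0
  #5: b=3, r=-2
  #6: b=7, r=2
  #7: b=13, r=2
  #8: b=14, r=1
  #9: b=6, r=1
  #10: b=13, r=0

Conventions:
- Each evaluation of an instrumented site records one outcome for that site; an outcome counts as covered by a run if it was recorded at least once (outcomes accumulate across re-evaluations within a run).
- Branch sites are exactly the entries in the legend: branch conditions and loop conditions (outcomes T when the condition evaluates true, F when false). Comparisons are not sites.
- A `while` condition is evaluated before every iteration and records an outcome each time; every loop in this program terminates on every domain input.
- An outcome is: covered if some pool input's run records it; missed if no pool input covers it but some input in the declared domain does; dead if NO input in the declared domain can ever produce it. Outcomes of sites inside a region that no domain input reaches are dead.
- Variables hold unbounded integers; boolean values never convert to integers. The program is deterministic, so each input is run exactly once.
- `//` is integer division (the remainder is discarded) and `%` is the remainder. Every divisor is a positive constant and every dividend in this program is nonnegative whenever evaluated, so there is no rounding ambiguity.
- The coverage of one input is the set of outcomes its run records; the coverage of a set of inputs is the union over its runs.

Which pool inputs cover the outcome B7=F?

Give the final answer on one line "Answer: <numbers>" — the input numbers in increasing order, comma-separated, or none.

input #1 (b=9, r=2): produces B7=F
input #2 (b=10, r=0): produces B7=F
input #3 (b=8, r=2): produces B7=F
input #4 (b=11, r=0): produces B7=F
input #5 (b=3, r=-2): produces B7=F
input #6 (b=7, r=2): produces B7=F
input #7 (b=13, r=2): produces B7=F
input #8 (b=14, r=1): produces B7=F
input #9 (b=6, r=1): produces B7=F
input #10 (b=13, r=0): does not produce B7=F

Answer: 1, 2, 3, 4, 5, 6, 7, 8, 9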